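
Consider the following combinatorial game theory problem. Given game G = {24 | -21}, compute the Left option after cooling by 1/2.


Original game: {24 | -21} (a switch {a | b} with a > b).
Cooling by t (for t below the temperature (a - b)/2 = 45/2) taxes each move by t: {a | b} cooled by t is {a - t | b + t}.
Cooling amount: t = 1/2
Cooled Left option: 24 - 1/2 = 47/2
Cooled Right option: -21 + 1/2 = -41/2
Cooled game: {47/2 | -41/2}
Left option = 47/2

47/2


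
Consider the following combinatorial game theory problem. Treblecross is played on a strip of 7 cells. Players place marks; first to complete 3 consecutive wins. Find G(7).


Treblecross: place X on empty cells; 3-in-a-row wins.
Playing within two cells of an existing X lets the opponent win at once, so sensible play treats the cells i-2..i+2 around each X as dead. The player left with no safe cell loses, so this is a normal-play take-away game on strips of safe cells.
Placing X at cell i (0-indexed) of a strip of k safe cells leaves independent strips of sizes max(0, i-2) and max(0, k-i-3). Hence G(k) = mex{ G(max(0,i-2)) XOR G(max(0,k-i-3)) : 0 <= i < k }, with G(0) = 0.
G(1): splits (0,0):0^0=0 -> mex({0}) = 1
G(2): splits (0,0):0^0=0 -> mex({0}) = 1
G(3): splits (0,0):0^0=0 -> mex({0}) = 1
G(4): splits (0,1):0^1=1 (0,0):0^0=0 -> mex({0, 1}) = 2
G(5): splits (0,2):0^1=1 (0,1):0^1=1 (0,0):0^0=0 -> mex({0, 1}) = 2
G(6) = mex({1}) = 0
G(7) = mex({0, 1, 2}) = 3
Therefore G(7) = 3.

3


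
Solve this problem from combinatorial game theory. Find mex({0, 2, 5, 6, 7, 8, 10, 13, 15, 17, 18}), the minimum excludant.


Set = {0, 2, 5, 6, 7, 8, 10, 13, 15, 17, 18}
0 is in the set.
1 is NOT in the set. This is the mex.
mex = 1

1


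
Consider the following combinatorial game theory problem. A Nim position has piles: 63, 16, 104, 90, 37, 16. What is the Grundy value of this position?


We need the XOR (exclusive or) of all pile sizes.
After XOR-ing pile 1 (size 63): 0 XOR 63 = 63
After XOR-ing pile 2 (size 16): 63 XOR 16 = 47
After XOR-ing pile 3 (size 104): 47 XOR 104 = 71
After XOR-ing pile 4 (size 90): 71 XOR 90 = 29
After XOR-ing pile 5 (size 37): 29 XOR 37 = 56
After XOR-ing pile 6 (size 16): 56 XOR 16 = 40
The Nim-value of this position is 40.

40


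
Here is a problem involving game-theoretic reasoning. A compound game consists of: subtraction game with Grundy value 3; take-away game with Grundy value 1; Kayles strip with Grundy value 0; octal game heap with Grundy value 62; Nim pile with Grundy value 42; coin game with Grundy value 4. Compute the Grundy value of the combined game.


By the Sprague-Grundy theorem, the Grundy value of a sum of games is the XOR of individual Grundy values.
subtraction game: Grundy value = 3. Running XOR: 0 XOR 3 = 3
take-away game: Grundy value = 1. Running XOR: 3 XOR 1 = 2
Kayles strip: Grundy value = 0. Running XOR: 2 XOR 0 = 2
octal game heap: Grundy value = 62. Running XOR: 2 XOR 62 = 60
Nim pile: Grundy value = 42. Running XOR: 60 XOR 42 = 22
coin game: Grundy value = 4. Running XOR: 22 XOR 4 = 18
The combined Grundy value is 18.

18


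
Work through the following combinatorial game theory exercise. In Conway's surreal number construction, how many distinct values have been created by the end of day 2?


Day 0: {|} = 0 is born. Count = 1.
Day n: the number of surreal numbers born by day n is 2^(n+1) - 1.
By day 0: 2^1 - 1 = 1
By day 1: 2^2 - 1 = 3
By day 2: 2^3 - 1 = 7
By day 2: 7 surreal numbers.

7


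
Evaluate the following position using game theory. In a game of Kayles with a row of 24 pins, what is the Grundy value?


Kayles: a move removes 1 or 2 adjacent pins from a contiguous row.
Removing pins from a row of k leaves two independent rows (a, b) with a + b = k - 1 (one pin) or a + b = k - 2 (two pins); an end removal gives a = 0.
By Sprague-Grundy, G(k) = mex{ G(a) XOR G(b) } over all these splits. G(0) = 0.
G(1): splits (0,0):0^0=0 -> mex({0}) = 1
G(2): splits (0,1):0^1=1 (0,0):0^0=0 -> mex({0, 1}) = 2
G(3): splits (0,2):0^2=2 (1,1):1^1=0 (0,1):0^1=1 -> mex({0, 1, 2}) = 3
G(4): splits (0,3):0^3=3 (1,2):1^2=3 (0,2):0^2=2 (1,1):1^1=0 -> mex({0, 2, 3}) = 1
G(5): splits (0,4):0^1=1 (1,3):1^3=2 (2,2):2^2=0 (0,3):0^3=3 (1,2):1^2=3 -> mex({0, 1, 2, 3}) = 4
G(6) = mex({0, 1, 2, 4}) = 3
G(7) = mex({0, 1, 3, 4, 5}) = 2
G(8) = mex({0, 2, 3, 5, 6}) = 1
G(9) = mex({0, 1, 2, 3, 6, 7}) = 4
G(10) = mex({0, 1, 3, 4, 5, 7}) = 2
G(11) = mex({0, 1, 2, 3, 4, 5}) = 6
G(12) = mex({0, 1, 2, 3, 5, 6, 7}) = 4
G(13) = mex({0, 2, 3, 4, 6, 7}) = 1
G(14) = mex({0, 1, 4, 5, 6, 7}) = 2
G(15) = mex({0, 1, 2, 3, 4, 5, 6}) = 7
G(16) = mex({0, 2, 3, 5, 6, 7}) = 1
G(17) = mex({0, 1, 2, 3, 5, 6, 7}) = 4
G(18) = mex({0, 1, 2, 4, 5, 6}) = 3
G(19) = mex({0, 1, 3, 4, 5, 7}) = 2
G(20) = mex({0, 2, 3, 4, 5, 6, 7}) = 1
G(21) = mex({0, 1, 2, 3, 5, 6, 7}) = 4
G(22) = mex({0, 1, 2, 3, 4, 5, 7}) = 6
G(23) = mex({0, 1, 2, 3, 4, 5, 6}) = 7
G(24) = mex({0, 1, 2, 3, 5, 6, 7}) = 4
Therefore G(24) = 4.

4


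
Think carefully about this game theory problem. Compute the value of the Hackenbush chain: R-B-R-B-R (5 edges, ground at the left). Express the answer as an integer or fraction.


Edges (from ground): R-B-R-B-R
By Berlekamp's sign-expansion rule, a Blue-Red Hackenbush stalk has the value of the surreal number whose sign sequence is the edge sequence with B -> + and R -> -.
Sign sequence: -+-+-
Trace the sign expansion in the surreal number tree, starting from 0:
Edge 1: R (sign -) -> bounds (-inf, 0), value = -1
Edge 2: B (sign +) -> bounds (-1, 0), value = -1/2
Edge 3: R (sign -) -> bounds (-1, -1/2), value = -3/4
Edge 4: B (sign +) -> bounds (-3/4, -1/2), value = -5/8
Edge 5: R (sign -) -> bounds (-3/4, -5/8), value = -11/16
Game value = -11/16

-11/16


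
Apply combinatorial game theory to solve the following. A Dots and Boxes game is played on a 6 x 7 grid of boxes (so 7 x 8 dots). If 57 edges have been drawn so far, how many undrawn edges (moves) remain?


Grid: 6 x 7 boxes, i.e. 7 rows and 8 columns of dots.
Horizontal edges: (rows + 1) * cols = 7 * 7 = 49
Vertical edges: rows * (cols + 1) = 6 * 8 = 48
Total edges: 49 + 48 = 97
Edges drawn: 57
Remaining: 97 - 57 = 40

40


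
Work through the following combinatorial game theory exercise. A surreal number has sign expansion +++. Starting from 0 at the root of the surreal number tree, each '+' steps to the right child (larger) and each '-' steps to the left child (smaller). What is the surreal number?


Sign expansion: +++
Rule: track bounds (lo, hi), initially (-inf, +inf). On '+', the current value becomes lo and we move to the simplest number in (value, hi): value + 1 if hi = +inf, otherwise the midpoint (value + hi)/2. On '-', the current value becomes hi and we move to value - 1 if lo = -inf, otherwise the midpoint (lo + value)/2.
Start at 0.
Step 1: sign = +, move right. Bounds: (0, +inf). Value = 1
Step 2: sign = +, move right. Bounds: (1, +inf). Value = 2
Step 3: sign = +, move right. Bounds: (2, +inf). Value = 3
The surreal number with sign expansion +++ is 3.

3


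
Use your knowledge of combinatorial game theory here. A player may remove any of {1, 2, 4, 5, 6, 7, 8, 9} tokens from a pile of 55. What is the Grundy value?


The subtraction set is S = {1, 2, 4, 5, 6, 7, 8, 9}.
G(k) = mex{ G(k - s) : s in S, s <= k }. We compute iteratively: G(0) = 0.
G(1) = mex({0}) = 1
G(2) = mex({0, 1}) = 2
G(3) = mex({1, 2}) = 0
G(4) = mex({0, 2}) = 1
G(5) = mex({0, 1}) = 2
G(6) = mex({0, 1, 2}) = 3
G(7) = mex({0, 1, 2, 3}) = 4
G(8) = mex({0, 1, 2, 3, 4}) = 5
G(9) = mex({0, 1, 2, 4, 5}) = 3
G(10) = mex({0, 1, 2, 3, 5}) = 4
G(11) = mex({0, 1, 2, 3, 4}) = 5
G(12) = mex({0, 1, 2, 3, 4, 5}) = 6
G(13) = mex({1, 2, 3, 4, 5, 6}) = 0
G(14) = mex({0, 2, 3, 4, 5, 6}) = 1
G(15) = mex({0, 1, 3, 4, 5}) = 2
G(16) = mex({1, 2, 3, 4, 5, 6}) = 0
G(17) = mex({0, 2, 3, 4, 5, 6}) = 1
G(18) = mex({0, 1, 3, 4, 5, 6}) = 2
G(19) = mex({0, 1, 2, 4, 5, 6}) = 3
G(20) = mex({0, 1, 2, 3, 5, 6}) = 4
G(21) = mex({0, 1, 2, 3, 4, 6}) = 5
Observe that G(13)..G(21) = 0, 1, 2, 0, 1, 2, 3, 4, 5 repeats G(0)..G(8) = 0, 1, 2, 0, 1, 2, 3, 4, 5.
For k >= max(S) = 9, G(k) is determined by the previous 9 values G(k-9)..G(k-1); a window of 9 consecutive values has recurred shifted by 13, so by induction G(k + 13) = G(k) for all k >= 0: the sequence is periodic from the start with period 13.
One period: G(0..12) = 0, 1, 2, 0, 1, 2, 3, 4, 5, 3, 4, 5, 6.
55 mod 13 = 3, so G(55) = G(3) = 0.

0


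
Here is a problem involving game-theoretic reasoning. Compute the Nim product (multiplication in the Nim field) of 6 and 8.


Nim multiplication is bilinear over XOR: (u XOR v) * w = (u*w) XOR (v*w).
So we split each operand into its bit components and XOR the pairwise Nim products.
6 = 2 + 4 (as XOR of powers of 2).
8 = 8 (as XOR of powers of 2).
Using the standard Nim-product table on single bits:
  2*2 = 3,   2*4 = 8,   2*8 = 12,
  4*4 = 6,   4*8 = 11,  8*8 = 13,
and  1*x = x (identity), k*l = l*k (commutative).
Pairwise Nim products:
  2 * 8 = 12
  4 * 8 = 11
XOR them: 12 XOR 11 = 7.
Result: 6 * 8 = 7 (in Nim).

7


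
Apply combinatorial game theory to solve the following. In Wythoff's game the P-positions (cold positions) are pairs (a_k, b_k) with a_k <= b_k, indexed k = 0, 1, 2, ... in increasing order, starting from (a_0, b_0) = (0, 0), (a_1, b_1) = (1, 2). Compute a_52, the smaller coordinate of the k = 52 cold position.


By Wythoff's theorem, a_k = floor(k * phi) and b_k = floor(k * phi^2) = a_k + k, where phi = (1 + sqrt(5))/2 is the golden ratio.
phi = (1 + sqrt(5))/2 = 1.618034
k = 52
k * phi = 52 * 1.618034 = 84.137767
a_52 = floor(k * phi) = 84

84


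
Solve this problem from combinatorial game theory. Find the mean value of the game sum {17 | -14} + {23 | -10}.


G1 = {17 | -14}, G2 = {23 | -10}
Each is a switch {a | b} with numbers a > b; its mean value is (a + b)/2, and mean value is additive over game sums: m(G1 + G2) = m(G1) + m(G2).
Mean of G1 = (17 + (-14))/2 = 3/2 = 3/2
Mean of G2 = (23 + (-10))/2 = 13/2 = 13/2
Mean of G1 + G2 = 3/2 + 13/2 = 8

8


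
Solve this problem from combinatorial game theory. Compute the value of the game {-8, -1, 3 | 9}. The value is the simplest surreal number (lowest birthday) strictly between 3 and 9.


Left options: {-8, -1, 3}, max = 3
Right options: {9}, min = 9
All options are numbers and max(Left) < min(Right), so by the simplicity theorem the value is the simplest (earliest-born) number strictly between 3 and 9.
Integers 4 through 8 all lie strictly between 3 and 9.
Among integers, the simplest (lowest birthday = smallest |n|; 0 is born on day 0, +-n on day n) is 4.
No non-integer in the interval can be simpler: if x is a non-integer in the interval, then floor(x) or ceil(x) also lies in the interval (the interval contains an integer), and both are proper prefixes of x's sign expansion, i.e. born earlier. So the game value is 4.
Game value = 4

4


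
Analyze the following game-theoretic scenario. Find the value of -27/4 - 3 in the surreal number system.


x = -27/4, y = 3
Converting to common denominator: 4
x = -27/4, y = 12/4
x - y = -27/4 - 3 = -39/4

-39/4


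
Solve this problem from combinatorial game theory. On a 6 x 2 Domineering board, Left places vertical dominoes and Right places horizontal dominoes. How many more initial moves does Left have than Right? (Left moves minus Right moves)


Board is 6 x 2 (rows x cols).
Left (vertical) placements: (rows-1) * cols = 5 * 2 = 10
Right (horizontal) placements: rows * (cols-1) = 6 * 1 = 6
Advantage = Left - Right = 10 - 6 = 4

4


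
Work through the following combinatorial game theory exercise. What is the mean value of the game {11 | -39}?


Game = {11 | -39}, a switch {a | b} with numbers a > b.
Its thermograph has left wall a - t and right wall b + t, which meet at t = (a - b)/2, where both equal (a + b)/2. So the mast (mean value) is at (a + b)/2.
Mean = (11 + (-39))/2 = -28/2 = -14

-14


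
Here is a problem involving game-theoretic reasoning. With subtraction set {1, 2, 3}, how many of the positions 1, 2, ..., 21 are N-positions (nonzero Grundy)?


Subtraction set S = {1, 2, 3}, so G(n) = n mod 4.
G(n) = 0 when n is a multiple of 4.
Multiples of 4 in [1, 21]: 5
N-positions (nonzero Grundy) = 21 - 5 = 16

16


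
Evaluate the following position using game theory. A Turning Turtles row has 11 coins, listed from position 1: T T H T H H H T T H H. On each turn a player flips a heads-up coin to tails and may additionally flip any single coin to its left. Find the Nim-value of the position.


Coins: T T H T H H H T T H H
Key fact: a single head at position k behaves exactly like a Nim heap of size k (turning it to T and optionally flipping a coin at j < k corresponds to moving the heap from k to j, or to 0), and heads combine as a disjunctive sum (two heads at the same place would cancel, matching j XOR j = 0). So the Nim-value is the XOR of the 1-indexed positions of the heads.
Face-up positions (1-indexed): [3, 5, 6, 7, 10, 11]
XOR 0 with 3: 0 XOR 3 = 3
XOR 3 with 5: 3 XOR 5 = 6
XOR 6 with 6: 6 XOR 6 = 0
XOR 0 with 7: 0 XOR 7 = 7
XOR 7 with 10: 7 XOR 10 = 13
XOR 13 with 11: 13 XOR 11 = 6
Nim-value = 6

6


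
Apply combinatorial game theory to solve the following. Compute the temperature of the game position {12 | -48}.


The game is {12 | -48}, a switch {a | b} with numbers a > b.
Cooling {a | b} by t gives {a - t | b + t}, which stops being hot when a - t = b + t, i.e. at t = (a - b)/2. So the temperature of a switch is (a - b)/2.
Temperature = (Left option - Right option) / 2
= (12 - (-48)) / 2
= 60 / 2
= 30

30


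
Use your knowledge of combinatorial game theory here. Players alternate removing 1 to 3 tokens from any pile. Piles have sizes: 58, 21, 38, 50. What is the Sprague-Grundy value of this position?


Subtraction set: {1, 2, 3}
For this subtraction set, G(n) = n mod 4 (period = max + 1 = 4).
Pile 1 (size 58): G(58) = 58 mod 4 = 2
Pile 2 (size 21): G(21) = 21 mod 4 = 1
Pile 3 (size 38): G(38) = 38 mod 4 = 2
Pile 4 (size 50): G(50) = 50 mod 4 = 2
Total Grundy value = XOR of all: 2 XOR 1 XOR 2 XOR 2 = 3

3


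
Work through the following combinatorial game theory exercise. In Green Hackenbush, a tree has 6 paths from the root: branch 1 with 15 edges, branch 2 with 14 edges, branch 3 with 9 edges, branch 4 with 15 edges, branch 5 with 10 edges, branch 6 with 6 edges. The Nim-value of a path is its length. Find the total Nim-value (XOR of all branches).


The tree has 6 branches from the ground vertex.
In Green Hackenbush, the Nim-value of a simple path of length k is k.
Branch 1: length 15, Nim-value = 15
Branch 2: length 14, Nim-value = 14
Branch 3: length 9, Nim-value = 9
Branch 4: length 15, Nim-value = 15
Branch 5: length 10, Nim-value = 10
Branch 6: length 6, Nim-value = 6
Total Nim-value = XOR of all branch values:
0 XOR 15 = 15
15 XOR 14 = 1
1 XOR 9 = 8
8 XOR 15 = 7
7 XOR 10 = 13
13 XOR 6 = 11
Nim-value of the tree = 11

11


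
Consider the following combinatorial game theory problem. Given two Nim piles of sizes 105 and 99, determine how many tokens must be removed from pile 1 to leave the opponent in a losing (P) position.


Piles: 105 and 99
Current XOR: 105 XOR 99 = 10 (non-zero, so this is an N-position).
To make the XOR zero, we need to find a move that balances the piles.
For pile 1 (size 105): target = 105 XOR 10 = 99
We reduce pile 1 from 105 to 99.
Tokens removed: 105 - 99 = 6
Verification: 99 XOR 99 = 0

6


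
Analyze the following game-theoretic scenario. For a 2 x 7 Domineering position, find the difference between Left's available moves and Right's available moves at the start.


Board is 2 x 7 (rows x cols).
Left (vertical) placements: (rows-1) * cols = 1 * 7 = 7
Right (horizontal) placements: rows * (cols-1) = 2 * 6 = 12
Advantage = Left - Right = 7 - 12 = -5

-5


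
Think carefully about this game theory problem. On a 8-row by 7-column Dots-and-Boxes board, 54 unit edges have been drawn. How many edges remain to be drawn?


Grid: 8 x 7 boxes, i.e. 9 rows and 8 columns of dots.
Horizontal edges: (rows + 1) * cols = 9 * 7 = 63
Vertical edges: rows * (cols + 1) = 8 * 8 = 64
Total edges: 63 + 64 = 127
Edges drawn: 54
Remaining: 127 - 54 = 73

73


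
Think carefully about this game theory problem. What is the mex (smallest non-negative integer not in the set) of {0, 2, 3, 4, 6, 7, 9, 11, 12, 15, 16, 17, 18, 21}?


Set = {0, 2, 3, 4, 6, 7, 9, 11, 12, 15, 16, 17, 18, 21}
0 is in the set.
1 is NOT in the set. This is the mex.
mex = 1

1


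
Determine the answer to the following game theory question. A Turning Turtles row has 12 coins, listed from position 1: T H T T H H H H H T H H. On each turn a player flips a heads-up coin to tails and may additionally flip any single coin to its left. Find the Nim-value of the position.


Coins: T H T T H H H H H T H H
Key fact: a single head at position k behaves exactly like a Nim heap of size k (turning it to T and optionally flipping a coin at j < k corresponds to moving the heap from k to j, or to 0), and heads combine as a disjunctive sum (two heads at the same place would cancel, matching j XOR j = 0). So the Nim-value is the XOR of the 1-indexed positions of the heads.
Face-up positions (1-indexed): [2, 5, 6, 7, 8, 9, 11, 12]
XOR 0 with 2: 0 XOR 2 = 2
XOR 2 with 5: 2 XOR 5 = 7
XOR 7 with 6: 7 XOR 6 = 1
XOR 1 with 7: 1 XOR 7 = 6
XOR 6 with 8: 6 XOR 8 = 14
XOR 14 with 9: 14 XOR 9 = 7
XOR 7 with 11: 7 XOR 11 = 12
XOR 12 with 12: 12 XOR 12 = 0
Nim-value = 0

0


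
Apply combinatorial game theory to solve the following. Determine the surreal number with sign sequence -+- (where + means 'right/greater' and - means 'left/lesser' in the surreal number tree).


Sign expansion: -+-
Rule: track bounds (lo, hi), initially (-inf, +inf). On '+', the current value becomes lo and we move to the simplest number in (value, hi): value + 1 if hi = +inf, otherwise the midpoint (value + hi)/2. On '-', the current value becomes hi and we move to value - 1 if lo = -inf, otherwise the midpoint (lo + value)/2.
Start at 0.
Step 1: sign = -, move left. Bounds: (-inf, 0). Value = -1
Step 2: sign = +, move right. Bounds: (-1, 0). Value = -1/2
Step 3: sign = -, move left. Bounds: (-1, -1/2). Value = -3/4
The surreal number with sign expansion -+- is -3/4.

-3/4


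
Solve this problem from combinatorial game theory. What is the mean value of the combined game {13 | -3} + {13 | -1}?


G1 = {13 | -3}, G2 = {13 | -1}
Each is a switch {a | b} with numbers a > b; its mean value is (a + b)/2, and mean value is additive over game sums: m(G1 + G2) = m(G1) + m(G2).
Mean of G1 = (13 + (-3))/2 = 10/2 = 5
Mean of G2 = (13 + (-1))/2 = 12/2 = 6
Mean of G1 + G2 = 5 + 6 = 11

11


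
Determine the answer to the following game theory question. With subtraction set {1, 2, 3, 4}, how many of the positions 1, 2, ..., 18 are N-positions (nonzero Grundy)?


Subtraction set S = {1, 2, 3, 4}, so G(n) = n mod 5.
G(n) = 0 when n is a multiple of 5.
Multiples of 5 in [1, 18]: 3
N-positions (nonzero Grundy) = 18 - 3 = 15

15


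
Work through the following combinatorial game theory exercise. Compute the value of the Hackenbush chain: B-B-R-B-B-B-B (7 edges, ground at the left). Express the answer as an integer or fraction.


Edges (from ground): B-B-R-B-B-B-B
By Berlekamp's sign-expansion rule, a Blue-Red Hackenbush stalk has the value of the surreal number whose sign sequence is the edge sequence with B -> + and R -> -.
Sign sequence: ++-++++
Trace the sign expansion in the surreal number tree, starting from 0:
Edge 1: B (sign +) -> bounds (0, +inf), value = 1
Edge 2: B (sign +) -> bounds (1, +inf), value = 2
Edge 3: R (sign -) -> bounds (1, 2), value = 3/2
Edge 4: B (sign +) -> bounds (3/2, 2), value = 7/4
Edge 5: B (sign +) -> bounds (7/4, 2), value = 15/8
Edge 6: B (sign +) -> bounds (15/8, 2), value = 31/16
Edge 7: B (sign +) -> bounds (31/16, 2), value = 63/32
Game value = 63/32

63/32


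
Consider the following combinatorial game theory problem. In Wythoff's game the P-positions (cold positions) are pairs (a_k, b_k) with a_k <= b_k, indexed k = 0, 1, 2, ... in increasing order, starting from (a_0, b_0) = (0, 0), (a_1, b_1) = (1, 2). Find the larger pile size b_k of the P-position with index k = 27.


By Wythoff's theorem, a_k = floor(k * phi) and b_k = floor(k * phi^2) = a_k + k, where phi = (1 + sqrt(5))/2 is the golden ratio.
phi = (1 + sqrt(5))/2 = 1.618034
phi^2 = phi + 1 = 2.618034
k = 27
k * phi^2 = 27 * 2.618034 = 70.686918
b_27 = floor(k * phi^2) = 70 (check: a_27 + k = 43 + 27 = 70)

70


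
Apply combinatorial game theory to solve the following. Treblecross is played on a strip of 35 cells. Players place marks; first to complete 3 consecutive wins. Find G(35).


Treblecross: place X on empty cells; 3-in-a-row wins.
Playing within two cells of an existing X lets the opponent win at once, so sensible play treats the cells i-2..i+2 around each X as dead. The player left with no safe cell loses, so this is a normal-play take-away game on strips of safe cells.
Placing X at cell i (0-indexed) of a strip of k safe cells leaves independent strips of sizes max(0, i-2) and max(0, k-i-3). Hence G(k) = mex{ G(max(0,i-2)) XOR G(max(0,k-i-3)) : 0 <= i < k }, with G(0) = 0.
G(1): splits (0,0):0^0=0 -> mex({0}) = 1
G(2): splits (0,0):0^0=0 -> mex({0}) = 1
G(3): splits (0,0):0^0=0 -> mex({0}) = 1
G(4): splits (0,1):0^1=1 (0,0):0^0=0 -> mex({0, 1}) = 2
G(5): splits (0,2):0^1=1 (0,1):0^1=1 (0,0):0^0=0 -> mex({0, 1}) = 2
G(6) = mex({1}) = 0
G(7) = mex({0, 1, 2}) = 3
G(8) = mex({0, 1, 2}) = 3
G(9) = mex({0, 2}) = 1
G(10) = mex({0, 2, 3}) = 1
G(11) = mex({0, 3}) = 1
G(12) = mex({1, 3}) = 0
G(13) = mex({0, 1, 2, 3}) = 4
G(14) = mex({0, 1, 2}) = 3
G(15) = mex({0, 1, 2}) = 3
G(16) = mex({0, 1, 2, 4}) = 3
G(17) = mex({0, 1, 3, 4}) = 2
G(18) = mex({0, 1, 3, 4}) = 2
G(19) = mex({0, 1, 3, 5}) = 2
G(20) = mex({0, 1, 2, 3, 5}) = 4
G(21) = mex({0, 1, 2, 3, 5}) = 4
G(22) = mex({1, 2, 6}) = 0
G(23) = mex({0, 1, 2, 3, 4, 6}) = 5
G(24) = mex({0, 1, 2, 3, 4}) = 5
G(25) = mex({0, 1, 3, 4, 7}) = 2
G(26) = mex({0, 1, 3, 4, 5, 7}) = 2
G(27) = mex({0, 1, 3, 5}) = 2
G(28) = mex({0, 1, 2, 5}) = 3
G(29) = mex({0, 1, 2, 4, 5, 6}) = 3
G(30) = mex({1, 2, 4, 6}) = 0
G(31) = mex({0, 1, 2, 3, 4, 6}) = 5
G(32) = mex({1, 2, 3, 4, 7}) = 0
G(33) = mex({0, 3, 7}) = 1
G(34) = mex({0, 2, 3, 5, 7}) = 1
G(35) = mex({0, 2, 3, 5, 6}) = 1
Therefore G(35) = 1.

1


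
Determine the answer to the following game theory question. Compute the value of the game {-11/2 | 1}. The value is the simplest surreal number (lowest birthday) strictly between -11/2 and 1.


Left options: {-11/2}, max = -11/2
Right options: {1}, min = 1
All options are numbers and max(Left) < min(Right), so by the simplicity theorem the value is the simplest (earliest-born) number strictly between -11/2 and 1.
Integers -5 through 0 all lie strictly between -11/2 and 1.
Among integers, the simplest (lowest birthday = smallest |n|; 0 is born on day 0, +-n on day n) is 0.
No non-integer in the interval can be simpler: if x is a non-integer in the interval, then floor(x) or ceil(x) also lies in the interval (the interval contains an integer), and both are proper prefixes of x's sign expansion, i.e. born earlier. So the game value is 0.
Game value = 0

0


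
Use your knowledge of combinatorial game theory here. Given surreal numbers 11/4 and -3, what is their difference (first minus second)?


x = 11/4, y = -3
Converting to common denominator: 4
x = 11/4, y = -12/4
x - y = 11/4 - -3 = 23/4

23/4


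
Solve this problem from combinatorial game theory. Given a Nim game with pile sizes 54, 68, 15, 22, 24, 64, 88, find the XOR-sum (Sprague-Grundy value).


We need the XOR (exclusive or) of all pile sizes.
After XOR-ing pile 1 (size 54): 0 XOR 54 = 54
After XOR-ing pile 2 (size 68): 54 XOR 68 = 114
After XOR-ing pile 3 (size 15): 114 XOR 15 = 125
After XOR-ing pile 4 (size 22): 125 XOR 22 = 107
After XOR-ing pile 5 (size 24): 107 XOR 24 = 115
After XOR-ing pile 6 (size 64): 115 XOR 64 = 51
After XOR-ing pile 7 (size 88): 51 XOR 88 = 107
The Nim-value of this position is 107.

107


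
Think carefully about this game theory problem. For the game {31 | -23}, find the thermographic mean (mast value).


Game = {31 | -23}, a switch {a | b} with numbers a > b.
Its thermograph has left wall a - t and right wall b + t, which meet at t = (a - b)/2, where both equal (a + b)/2. So the mast (mean value) is at (a + b)/2.
Mean = (31 + (-23))/2 = 8/2 = 4

4


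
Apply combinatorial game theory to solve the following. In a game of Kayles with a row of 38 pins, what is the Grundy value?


Kayles: a move removes 1 or 2 adjacent pins from a contiguous row.
Removing pins from a row of k leaves two independent rows (a, b) with a + b = k - 1 (one pin) or a + b = k - 2 (two pins); an end removal gives a = 0.
By Sprague-Grundy, G(k) = mex{ G(a) XOR G(b) } over all these splits. G(0) = 0.
G(1): splits (0,0):0^0=0 -> mex({0}) = 1
G(2): splits (0,1):0^1=1 (0,0):0^0=0 -> mex({0, 1}) = 2
G(3): splits (0,2):0^2=2 (1,1):1^1=0 (0,1):0^1=1 -> mex({0, 1, 2}) = 3
G(4): splits (0,3):0^3=3 (1,2):1^2=3 (0,2):0^2=2 (1,1):1^1=0 -> mex({0, 2, 3}) = 1
G(5): splits (0,4):0^1=1 (1,3):1^3=2 (2,2):2^2=0 (0,3):0^3=3 (1,2):1^2=3 -> mex({0, 1, 2, 3}) = 4
G(6) = mex({0, 1, 2, 4}) = 3
G(7) = mex({0, 1, 3, 4, 5}) = 2
G(8) = mex({0, 2, 3, 5, 6}) = 1
G(9) = mex({0, 1, 2, 3, 6, 7}) = 4
G(10) = mex({0, 1, 3, 4, 5, 7}) = 2
G(11) = mex({0, 1, 2, 3, 4, 5}) = 6
G(12) = mex({0, 1, 2, 3, 5, 6, 7}) = 4
G(13) = mex({0, 2, 3, 4, 6, 7}) = 1
G(14) = mex({0, 1, 4, 5, 6, 7}) = 2
G(15) = mex({0, 1, 2, 3, 4, 5, 6}) = 7
G(16) = mex({0, 2, 3, 5, 6, 7}) = 1
G(17) = mex({0, 1, 2, 3, 5, 6, 7}) = 4
G(18) = mex({0, 1, 2, 4, 5, 6}) = 3
G(19) = mex({0, 1, 3, 4, 5, 7}) = 2
G(20) = mex({0, 2, 3, 4, 5, 6, 7}) = 1
G(21) = mex({0, 1, 2, 3, 5, 6, 7}) = 4
G(22) = mex({0, 1, 2, 3, 4, 5, 7}) = 6
G(23) = mex({0, 1, 2, 3, 4, 5, 6}) = 7
G(24) = mex({0, 1, 2, 3, 5, 6, 7}) = 4
G(25) = mex({0, 2, 3, 4, 6, 7}) = 1
G(26) = mex({0, 1, 3, 4, 5, 6, 7}) = 2
G(27) = mex({0, 1, 2, 3, 4, 5, 6, 7}) = 8
G(28) = mex({0, 1, 2, 3, 4, 6, 7, 8}) = 5
G(29) = mex({0, 1, 2, 3, 5, 6, 7, 8, 9}) = 4
G(30) = mex({0, 1, 2, 3, 4, 5, 6, 9, 10}) = 7
G(31) = mex({0, 1, 3, 4, 5, 7, 10, 11}) = 2
G(32) = mex({0, 2, 3, 4, 5, 6, 7, 9, 11}) = 1
G(33) = mex({0, 1, 2, 3, 4, 5, 6, 7, 9, 12}) = 8
G(34) = mex({0, 1, 2, 3, 4, 5, 7, 8, 11, 12}) = 6
G(35) = mex({0, 1, 2, 3, 4, 5, 6, 8, 9, 10, 11}) = 7
G(36) = mex({0, 1, 2, 3, 5, 6, 7, 9, 10}) = 4
G(37) = mex({0, 2, 3, 4, 6, 7, 9, 10, 11, 12}) = 1
G(38) = mex({0, 1, 3, 4, 5, 6, 7, 9, 10, 11, 12}) = 2
Therefore G(38) = 2.

2


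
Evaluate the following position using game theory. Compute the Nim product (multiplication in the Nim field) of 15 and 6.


Nim multiplication is bilinear over XOR: (u XOR v) * w = (u*w) XOR (v*w).
So we split each operand into its bit components and XOR the pairwise Nim products.
15 = 1 + 2 + 4 + 8 (as XOR of powers of 2).
6 = 2 + 4 (as XOR of powers of 2).
Using the standard Nim-product table on single bits:
  2*2 = 3,   2*4 = 8,   2*8 = 12,
  4*4 = 6,   4*8 = 11,  8*8 = 13,
and  1*x = x (identity), k*l = l*k (commutative).
Pairwise Nim products:
  1 * 2 = 2
  1 * 4 = 4
  2 * 2 = 3
  2 * 4 = 8
  4 * 2 = 8
  4 * 4 = 6
  8 * 2 = 12
  8 * 4 = 11
XOR them: 2 XOR 4 XOR 3 XOR 8 XOR 8 XOR 6 XOR 12 XOR 11 = 4.
Result: 15 * 6 = 4 (in Nim).

4


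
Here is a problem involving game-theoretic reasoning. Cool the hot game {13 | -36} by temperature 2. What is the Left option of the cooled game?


Original game: {13 | -36} (a switch {a | b} with a > b).
Cooling by t (for t below the temperature (a - b)/2 = 49/2) taxes each move by t: {a | b} cooled by t is {a - t | b + t}.
Cooling amount: t = 2
Cooled Left option: 13 - 2 = 11
Cooled Right option: -36 + 2 = -34
Cooled game: {11 | -34}
Left option = 11

11


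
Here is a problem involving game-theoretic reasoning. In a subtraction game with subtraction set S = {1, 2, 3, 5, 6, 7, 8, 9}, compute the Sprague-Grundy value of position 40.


The subtraction set is S = {1, 2, 3, 5, 6, 7, 8, 9}.
G(k) = mex{ G(k - s) : s in S, s <= k }. We compute iteratively: G(0) = 0.
G(1) = mex({0}) = 1
G(2) = mex({0, 1}) = 2
G(3) = mex({0, 1, 2}) = 3
G(4) = mex({1, 2, 3}) = 0
G(5) = mex({0, 2, 3}) = 1
G(6) = mex({0, 1, 3}) = 2
G(7) = mex({0, 1, 2}) = 3
G(8) = mex({0, 1, 2, 3}) = 4
G(9) = mex({0, 1, 2, 3, 4}) = 5
G(10) = mex({0, 1, 2, 3, 4, 5}) = 6
G(11) = mex({0, 1, 2, 3, 4, 5, 6}) = 7
G(12) = mex({0, 1, 2, 3, 5, 6, 7}) = 4
G(13) = mex({0, 1, 2, 3, 4, 6, 7}) = 5
G(14) = mex({1, 2, 3, 4, 5, 7}) = 0
G(15) = mex({0, 2, 3, 4, 5, 6}) = 1
G(16) = mex({0, 1, 3, 4, 5, 6, 7}) = 2
G(17) = mex({0, 1, 2, 4, 5, 6, 7}) = 3
G(18) = mex({1, 2, 3, 4, 5, 6, 7}) = 0
G(19) = mex({0, 2, 3, 4, 5, 6, 7}) = 1
G(20) = mex({0, 1, 3, 4, 5, 7}) = 2
G(21) = mex({0, 1, 2, 4, 5}) = 3
G(22) = mex({0, 1, 2, 3, 5}) = 4
Observe that G(14)..G(22) = 0, 1, 2, 3, 0, 1, 2, 3, 4 repeats G(0)..G(8) = 0, 1, 2, 3, 0, 1, 2, 3, 4.
For k >= max(S) = 9, G(k) is determined by the previous 9 values G(k-9)..G(k-1); a window of 9 consecutive values has recurred shifted by 14, so by induction G(k + 14) = G(k) for all k >= 0: the sequence is periodic from the start with period 14.
One period: G(0..13) = 0, 1, 2, 3, 0, 1, 2, 3, 4, 5, 6, 7, 4, 5.
40 mod 14 = 12, so G(40) = G(12) = 4.

4


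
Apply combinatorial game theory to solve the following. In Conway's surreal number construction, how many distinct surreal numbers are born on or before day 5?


Day 0: {|} = 0 is born. Count = 1.
Day n: the number of surreal numbers born by day n is 2^(n+1) - 1.
By day 0: 2^1 - 1 = 1
By day 1: 2^2 - 1 = 3
By day 2: 2^3 - 1 = 7
By day 3: 2^4 - 1 = 15
By day 4: 2^5 - 1 = 31
By day 5: 2^6 - 1 = 63
By day 5: 63 surreal numbers.

63


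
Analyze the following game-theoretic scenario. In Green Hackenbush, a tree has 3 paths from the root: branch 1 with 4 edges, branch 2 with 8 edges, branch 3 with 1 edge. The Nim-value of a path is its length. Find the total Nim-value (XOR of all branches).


The tree has 3 branches from the ground vertex.
In Green Hackenbush, the Nim-value of a simple path of length k is k.
Branch 1: length 4, Nim-value = 4
Branch 2: length 8, Nim-value = 8
Branch 3: length 1, Nim-value = 1
Total Nim-value = XOR of all branch values:
0 XOR 4 = 4
4 XOR 8 = 12
12 XOR 1 = 13
Nim-value of the tree = 13

13


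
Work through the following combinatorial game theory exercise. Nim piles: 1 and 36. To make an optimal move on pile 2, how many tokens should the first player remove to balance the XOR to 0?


Piles: 1 and 36
Current XOR: 1 XOR 36 = 37 (non-zero, so this is an N-position).
To make the XOR zero, we need to find a move that balances the piles.
For pile 2 (size 36): target = 36 XOR 37 = 1
We reduce pile 2 from 36 to 1.
Tokens removed: 36 - 1 = 35
Verification: 1 XOR 1 = 0

35


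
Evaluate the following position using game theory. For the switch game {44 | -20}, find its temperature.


The game is {44 | -20}, a switch {a | b} with numbers a > b.
Cooling {a | b} by t gives {a - t | b + t}, which stops being hot when a - t = b + t, i.e. at t = (a - b)/2. So the temperature of a switch is (a - b)/2.
Temperature = (Left option - Right option) / 2
= (44 - (-20)) / 2
= 64 / 2
= 32

32


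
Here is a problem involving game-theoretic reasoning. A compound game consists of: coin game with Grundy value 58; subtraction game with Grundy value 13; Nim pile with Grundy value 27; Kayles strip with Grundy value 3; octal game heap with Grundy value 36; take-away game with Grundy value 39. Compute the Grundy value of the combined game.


By the Sprague-Grundy theorem, the Grundy value of a sum of games is the XOR of individual Grundy values.
coin game: Grundy value = 58. Running XOR: 0 XOR 58 = 58
subtraction game: Grundy value = 13. Running XOR: 58 XOR 13 = 55
Nim pile: Grundy value = 27. Running XOR: 55 XOR 27 = 44
Kayles strip: Grundy value = 3. Running XOR: 44 XOR 3 = 47
octal game heap: Grundy value = 36. Running XOR: 47 XOR 36 = 11
take-away game: Grundy value = 39. Running XOR: 11 XOR 39 = 44
The combined Grundy value is 44.

44


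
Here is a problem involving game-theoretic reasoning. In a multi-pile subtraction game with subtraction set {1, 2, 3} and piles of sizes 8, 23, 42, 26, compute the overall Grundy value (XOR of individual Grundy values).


Subtraction set: {1, 2, 3}
For this subtraction set, G(n) = n mod 4 (period = max + 1 = 4).
Pile 1 (size 8): G(8) = 8 mod 4 = 0
Pile 2 (size 23): G(23) = 23 mod 4 = 3
Pile 3 (size 42): G(42) = 42 mod 4 = 2
Pile 4 (size 26): G(26) = 26 mod 4 = 2
Total Grundy value = XOR of all: 0 XOR 3 XOR 2 XOR 2 = 3

3


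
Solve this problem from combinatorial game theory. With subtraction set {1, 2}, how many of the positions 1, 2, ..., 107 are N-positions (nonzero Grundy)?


Subtraction set S = {1, 2}, so G(n) = n mod 3.
G(n) = 0 when n is a multiple of 3.
Multiples of 3 in [1, 107]: 35
N-positions (nonzero Grundy) = 107 - 35 = 72

72


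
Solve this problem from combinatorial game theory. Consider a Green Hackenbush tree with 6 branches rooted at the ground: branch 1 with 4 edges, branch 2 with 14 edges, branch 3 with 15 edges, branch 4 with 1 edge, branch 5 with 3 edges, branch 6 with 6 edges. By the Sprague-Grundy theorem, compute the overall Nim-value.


The tree has 6 branches from the ground vertex.
In Green Hackenbush, the Nim-value of a simple path of length k is k.
Branch 1: length 4, Nim-value = 4
Branch 2: length 14, Nim-value = 14
Branch 3: length 15, Nim-value = 15
Branch 4: length 1, Nim-value = 1
Branch 5: length 3, Nim-value = 3
Branch 6: length 6, Nim-value = 6
Total Nim-value = XOR of all branch values:
0 XOR 4 = 4
4 XOR 14 = 10
10 XOR 15 = 5
5 XOR 1 = 4
4 XOR 3 = 7
7 XOR 6 = 1
Nim-value of the tree = 1

1


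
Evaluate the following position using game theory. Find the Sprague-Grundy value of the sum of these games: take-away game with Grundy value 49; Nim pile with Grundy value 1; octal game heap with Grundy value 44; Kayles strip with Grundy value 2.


By the Sprague-Grundy theorem, the Grundy value of a sum of games is the XOR of individual Grundy values.
take-away game: Grundy value = 49. Running XOR: 0 XOR 49 = 49
Nim pile: Grundy value = 1. Running XOR: 49 XOR 1 = 48
octal game heap: Grundy value = 44. Running XOR: 48 XOR 44 = 28
Kayles strip: Grundy value = 2. Running XOR: 28 XOR 2 = 30
The combined Grundy value is 30.

30


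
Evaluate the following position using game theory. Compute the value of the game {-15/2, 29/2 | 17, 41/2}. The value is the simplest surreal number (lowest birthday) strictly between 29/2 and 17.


Left options: {-15/2, 29/2}, max = 29/2
Right options: {17, 41/2}, min = 17
All options are numbers and max(Left) < min(Right), so by the simplicity theorem the value is the simplest (earliest-born) number strictly between 29/2 and 17.
Integers 15 through 16 all lie strictly between 29/2 and 17.
Among integers, the simplest (lowest birthday = smallest |n|; 0 is born on day 0, +-n on day n) is 15.
No non-integer in the interval can be simpler: if x is a non-integer in the interval, then floor(x) or ceil(x) also lies in the interval (the interval contains an integer), and both are proper prefixes of x's sign expansion, i.e. born earlier. So the game value is 15.
Game value = 15

15


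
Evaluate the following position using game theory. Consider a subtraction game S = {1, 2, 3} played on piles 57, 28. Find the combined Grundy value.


Subtraction set: {1, 2, 3}
For this subtraction set, G(n) = n mod 4 (period = max + 1 = 4).
Pile 1 (size 57): G(57) = 57 mod 4 = 1
Pile 2 (size 28): G(28) = 28 mod 4 = 0
Total Grundy value = XOR of all: 1 XOR 0 = 1

1


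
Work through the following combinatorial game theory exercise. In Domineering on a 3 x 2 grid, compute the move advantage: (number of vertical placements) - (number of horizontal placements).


Board is 3 x 2 (rows x cols).
Left (vertical) placements: (rows-1) * cols = 2 * 2 = 4
Right (horizontal) placements: rows * (cols-1) = 3 * 1 = 3
Advantage = Left - Right = 4 - 3 = 1

1


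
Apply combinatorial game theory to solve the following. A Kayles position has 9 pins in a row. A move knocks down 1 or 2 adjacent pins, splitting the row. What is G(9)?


Kayles: a move removes 1 or 2 adjacent pins from a contiguous row.
Removing pins from a row of k leaves two independent rows (a, b) with a + b = k - 1 (one pin) or a + b = k - 2 (two pins); an end removal gives a = 0.
By Sprague-Grundy, G(k) = mex{ G(a) XOR G(b) } over all these splits. G(0) = 0.
G(1): splits (0,0):0^0=0 -> mex({0}) = 1
G(2): splits (0,1):0^1=1 (0,0):0^0=0 -> mex({0, 1}) = 2
G(3): splits (0,2):0^2=2 (1,1):1^1=0 (0,1):0^1=1 -> mex({0, 1, 2}) = 3
G(4): splits (0,3):0^3=3 (1,2):1^2=3 (0,2):0^2=2 (1,1):1^1=0 -> mex({0, 2, 3}) = 1
G(5): splits (0,4):0^1=1 (1,3):1^3=2 (2,2):2^2=0 (0,3):0^3=3 (1,2):1^2=3 -> mex({0, 1, 2, 3}) = 4
G(6) = mex({0, 1, 2, 4}) = 3
G(7) = mex({0, 1, 3, 4, 5}) = 2
G(8) = mex({0, 2, 3, 5, 6}) = 1
G(9) = mex({0, 1, 2, 3, 6, 7}) = 4
Therefore G(9) = 4.

4


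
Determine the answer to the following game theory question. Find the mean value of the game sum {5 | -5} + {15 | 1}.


G1 = {5 | -5}, G2 = {15 | 1}
Each is a switch {a | b} with numbers a > b; its mean value is (a + b)/2, and mean value is additive over game sums: m(G1 + G2) = m(G1) + m(G2).
Mean of G1 = (5 + (-5))/2 = 0/2 = 0
Mean of G2 = (15 + (1))/2 = 16/2 = 8
Mean of G1 + G2 = 0 + 8 = 8

8


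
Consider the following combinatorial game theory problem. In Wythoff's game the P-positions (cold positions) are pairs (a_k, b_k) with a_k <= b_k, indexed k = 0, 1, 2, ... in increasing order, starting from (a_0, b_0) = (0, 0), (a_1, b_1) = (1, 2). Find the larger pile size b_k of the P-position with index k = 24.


By Wythoff's theorem, a_k = floor(k * phi) and b_k = floor(k * phi^2) = a_k + k, where phi = (1 + sqrt(5))/2 is the golden ratio.
phi = (1 + sqrt(5))/2 = 1.618034
phi^2 = phi + 1 = 2.618034
k = 24
k * phi^2 = 24 * 2.618034 = 62.832816
b_24 = floor(k * phi^2) = 62 (check: a_24 + k = 38 + 24 = 62)

62


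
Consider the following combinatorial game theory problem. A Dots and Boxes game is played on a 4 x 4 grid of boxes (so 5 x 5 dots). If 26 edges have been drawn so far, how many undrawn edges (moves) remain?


Grid: 4 x 4 boxes, i.e. 5 rows and 5 columns of dots.
Horizontal edges: (rows + 1) * cols = 5 * 4 = 20
Vertical edges: rows * (cols + 1) = 4 * 5 = 20
Total edges: 20 + 20 = 40
Edges drawn: 26
Remaining: 40 - 26 = 14

14


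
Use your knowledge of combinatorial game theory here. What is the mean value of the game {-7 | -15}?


Game = {-7 | -15}, a switch {a | b} with numbers a > b.
Its thermograph has left wall a - t and right wall b + t, which meet at t = (a - b)/2, where both equal (a + b)/2. So the mast (mean value) is at (a + b)/2.
Mean = (-7 + (-15))/2 = -22/2 = -11

-11


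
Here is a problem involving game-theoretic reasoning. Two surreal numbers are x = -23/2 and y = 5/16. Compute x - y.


x = -23/2, y = 5/16
Converting to common denominator: 16
x = -184/16, y = 5/16
x - y = -23/2 - 5/16 = -189/16

-189/16


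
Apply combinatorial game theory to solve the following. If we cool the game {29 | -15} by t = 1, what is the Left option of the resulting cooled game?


Original game: {29 | -15} (a switch {a | b} with a > b).
Cooling by t (for t below the temperature (a - b)/2 = 22) taxes each move by t: {a | b} cooled by t is {a - t | b + t}.
Cooling amount: t = 1
Cooled Left option: 29 - 1 = 28
Cooled Right option: -15 + 1 = -14
Cooled game: {28 | -14}
Left option = 28

28


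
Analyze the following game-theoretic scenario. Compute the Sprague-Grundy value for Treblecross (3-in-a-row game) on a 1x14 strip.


Treblecross: place X on empty cells; 3-in-a-row wins.
Playing within two cells of an existing X lets the opponent win at once, so sensible play treats the cells i-2..i+2 around each X as dead. The player left with no safe cell loses, so this is a normal-play take-away game on strips of safe cells.
Placing X at cell i (0-indexed) of a strip of k safe cells leaves independent strips of sizes max(0, i-2) and max(0, k-i-3). Hence G(k) = mex{ G(max(0,i-2)) XOR G(max(0,k-i-3)) : 0 <= i < k }, with G(0) = 0.
G(1): splits (0,0):0^0=0 -> mex({0}) = 1
G(2): splits (0,0):0^0=0 -> mex({0}) = 1
G(3): splits (0,0):0^0=0 -> mex({0}) = 1
G(4): splits (0,1):0^1=1 (0,0):0^0=0 -> mex({0, 1}) = 2
G(5): splits (0,2):0^1=1 (0,1):0^1=1 (0,0):0^0=0 -> mex({0, 1}) = 2
G(6) = mex({1}) = 0
G(7) = mex({0, 1, 2}) = 3
G(8) = mex({0, 1, 2}) = 3
G(9) = mex({0, 2}) = 1
G(10) = mex({0, 2, 3}) = 1
G(11) = mex({0, 3}) = 1
G(12) = mex({1, 3}) = 0
G(13) = mex({0, 1, 2, 3}) = 4
G(14) = mex({0, 1, 2}) = 3
Therefore G(14) = 3.

3
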